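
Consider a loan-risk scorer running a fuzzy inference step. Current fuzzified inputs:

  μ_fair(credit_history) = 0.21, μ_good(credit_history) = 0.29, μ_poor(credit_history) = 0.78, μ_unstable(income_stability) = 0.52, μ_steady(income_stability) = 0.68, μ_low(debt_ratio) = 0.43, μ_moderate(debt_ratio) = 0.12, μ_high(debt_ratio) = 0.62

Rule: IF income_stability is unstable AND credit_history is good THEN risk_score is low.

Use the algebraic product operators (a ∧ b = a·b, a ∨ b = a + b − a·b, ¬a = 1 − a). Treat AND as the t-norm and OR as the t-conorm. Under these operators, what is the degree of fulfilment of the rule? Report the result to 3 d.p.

0.151

firing strength: unstable=0.52, good=0.29; AND[a·b] → w = 0.1508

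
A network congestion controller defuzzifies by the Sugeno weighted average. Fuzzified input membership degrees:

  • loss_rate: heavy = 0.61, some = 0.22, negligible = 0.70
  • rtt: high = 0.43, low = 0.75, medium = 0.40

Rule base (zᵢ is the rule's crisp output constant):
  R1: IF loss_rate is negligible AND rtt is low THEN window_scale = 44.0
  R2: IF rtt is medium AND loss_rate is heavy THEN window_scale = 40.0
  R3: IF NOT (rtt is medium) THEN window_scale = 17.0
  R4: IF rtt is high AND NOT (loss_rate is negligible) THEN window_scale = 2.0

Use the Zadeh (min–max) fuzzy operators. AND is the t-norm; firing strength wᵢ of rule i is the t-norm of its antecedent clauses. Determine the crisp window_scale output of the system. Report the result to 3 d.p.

R1 (z=44.0): negligible=0.70, low=0.75; AND[min(a, b)] → w = 0.70
R2 (z=40.0): medium=0.40, heavy=0.61; AND[min(a, b)] → w = 0.40
R3 (z=17.0): ¬medium=1−0.40=0.60 → w = 0.60
R4 (z=2.0): high=0.43, ¬negligible=1−0.70=0.30; AND[min(a, b)] → w = 0.30
Weighted average = (0.70·44.0 + 0.40·40.0 + 0.60·17.0 + 0.30·2.0) / (0.70 + 0.40 + 0.60 + 0.30)
  = 57.6000 / 2.0000 = 28.800

28.800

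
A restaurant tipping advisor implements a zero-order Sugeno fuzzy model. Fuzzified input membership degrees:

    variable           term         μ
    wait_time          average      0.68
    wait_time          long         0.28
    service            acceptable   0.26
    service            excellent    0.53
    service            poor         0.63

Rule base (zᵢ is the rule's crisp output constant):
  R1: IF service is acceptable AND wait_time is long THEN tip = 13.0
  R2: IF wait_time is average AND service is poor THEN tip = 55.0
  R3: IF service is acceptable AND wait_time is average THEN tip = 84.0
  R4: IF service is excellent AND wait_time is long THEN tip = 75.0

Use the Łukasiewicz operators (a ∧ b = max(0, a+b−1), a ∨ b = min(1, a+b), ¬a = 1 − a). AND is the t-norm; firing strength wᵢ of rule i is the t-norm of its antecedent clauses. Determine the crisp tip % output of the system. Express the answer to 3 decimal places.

55.000

R1 (z=13.0): acceptable=0.26, long=0.28; AND[max(0, a+b−1)] → w = 0.00
R2 (z=55.0): average=0.68, poor=0.63; AND[max(0, a+b−1)] → w = 0.31
R3 (z=84.0): acceptable=0.26, average=0.68; AND[max(0, a+b−1)] → w = 0.00
R4 (z=75.0): excellent=0.53, long=0.28; AND[max(0, a+b−1)] → w = 0.00
Weighted average = (0.00·13.0 + 0.31·55.0 + 0.00·84.0 + 0.00·75.0) / (0.00 + 0.31 + 0.00 + 0.00)
  = 17.0500 / 0.3100 = 55.000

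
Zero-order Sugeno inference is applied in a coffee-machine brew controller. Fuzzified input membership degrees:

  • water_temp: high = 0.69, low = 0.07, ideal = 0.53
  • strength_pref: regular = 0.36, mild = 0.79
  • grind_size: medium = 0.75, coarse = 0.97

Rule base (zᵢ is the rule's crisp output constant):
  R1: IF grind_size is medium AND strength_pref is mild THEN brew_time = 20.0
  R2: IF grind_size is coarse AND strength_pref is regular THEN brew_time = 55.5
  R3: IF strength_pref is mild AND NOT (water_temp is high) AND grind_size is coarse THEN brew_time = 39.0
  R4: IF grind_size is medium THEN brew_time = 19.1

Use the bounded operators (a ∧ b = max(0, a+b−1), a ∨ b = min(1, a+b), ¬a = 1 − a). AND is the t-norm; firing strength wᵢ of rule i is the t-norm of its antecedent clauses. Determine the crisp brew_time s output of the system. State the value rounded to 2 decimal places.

27.32

R1 (z=20.0): medium=0.75, mild=0.79; AND[max(0, a+b−1)] → w = 0.54
R2 (z=55.5): coarse=0.97, regular=0.36; AND[max(0, a+b−1)] → w = 0.33
R3 (z=39.0): mild=0.79, ¬high=1−0.69=0.31, coarse=0.97; AND[max(0, a+b−1)] → w = 0.07
R4 (z=19.1): medium=0.75 → w = 0.75
Weighted average = (0.54·20.0 + 0.33·55.5 + 0.07·39.0 + 0.75·19.1) / (0.54 + 0.33 + 0.07 + 0.75)
  = 46.1700 / 1.6900 = 27.32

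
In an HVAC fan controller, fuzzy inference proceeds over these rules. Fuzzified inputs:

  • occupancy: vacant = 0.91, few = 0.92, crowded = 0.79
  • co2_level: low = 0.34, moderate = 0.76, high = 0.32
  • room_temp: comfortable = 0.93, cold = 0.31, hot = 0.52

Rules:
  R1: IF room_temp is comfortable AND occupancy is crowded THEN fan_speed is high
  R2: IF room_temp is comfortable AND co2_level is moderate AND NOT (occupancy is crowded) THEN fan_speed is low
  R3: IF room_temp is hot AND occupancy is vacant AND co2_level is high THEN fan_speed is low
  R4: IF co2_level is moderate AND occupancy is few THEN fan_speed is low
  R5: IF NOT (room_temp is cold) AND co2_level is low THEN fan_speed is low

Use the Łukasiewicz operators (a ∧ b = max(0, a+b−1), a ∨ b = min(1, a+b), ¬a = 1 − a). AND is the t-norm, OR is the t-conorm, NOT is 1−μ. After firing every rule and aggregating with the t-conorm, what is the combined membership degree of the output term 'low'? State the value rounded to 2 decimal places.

0.71

R1: comfortable=0.93, crowded=0.79; AND[max(0, a+b−1)] → w = 0.72
R2: comfortable=0.93, moderate=0.76, ¬crowded=1−0.79=0.21; AND[max(0, a+b−1)] → w = 0.00
R3: hot=0.52, vacant=0.91, high=0.32; AND[max(0, a+b−1)] → w = 0.00
R4: moderate=0.76, few=0.92; AND[max(0, a+b−1)] → w = 0.68
R5: ¬cold=1−0.31=0.69, low=0.34; AND[max(0, a+b−1)] → w = 0.03
Rules with consequent 'low': {R2, R3, R4, R5} → strengths 0.00, 0.00, 0.68, 0.03
Aggregate via t-conorm [min(1, a+b)]: 0.71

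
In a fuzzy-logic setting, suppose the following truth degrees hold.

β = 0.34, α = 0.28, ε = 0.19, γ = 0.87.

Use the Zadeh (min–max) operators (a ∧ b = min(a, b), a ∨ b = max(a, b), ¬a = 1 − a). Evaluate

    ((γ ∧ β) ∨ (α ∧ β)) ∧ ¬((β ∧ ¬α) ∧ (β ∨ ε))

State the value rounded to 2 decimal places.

0.34

γ ∧ β = min(a, b) on (0.87, 0.34) = 0.34
α ∧ β = min(a, b) on (0.28, 0.34) = 0.28
(γ ∧ β) ∨ (α ∧ β) = max(a, b) on (0.34, 0.28) = 0.34
¬α = 1 − 0.28 = 0.72
β ∧ ¬α = min(a, b) on (0.34, 0.72) = 0.34
β ∨ ε = max(a, b) on (0.34, 0.19) = 0.34
(β ∧ ¬α) ∧ (β ∨ ε) = min(a, b) on (0.34, 0.34) = 0.34
¬((β ∧ ¬α) ∧ (β ∨ ε)) = 1 − 0.34 = 0.66
((γ ∧ β) ∨ (α ∧ β)) ∧ ¬((β ∧ ¬α) ∧ (β ∨ ε)) = min(a, b) on (0.34, 0.66) = 0.34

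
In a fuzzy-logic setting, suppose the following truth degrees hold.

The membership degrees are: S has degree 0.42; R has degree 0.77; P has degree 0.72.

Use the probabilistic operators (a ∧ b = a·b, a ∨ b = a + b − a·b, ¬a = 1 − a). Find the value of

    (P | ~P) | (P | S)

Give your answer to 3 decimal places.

0.967

~P = 1 − 0.7200 = 0.2800
P | ~P = a + b − a·b on (0.7200, 0.2800) = 0.7984
P | S = a + b − a·b on (0.7200, 0.4200) = 0.8376
(P | ~P) | (P | S) = a + b − a·b on (0.7984, 0.8376) = 0.9673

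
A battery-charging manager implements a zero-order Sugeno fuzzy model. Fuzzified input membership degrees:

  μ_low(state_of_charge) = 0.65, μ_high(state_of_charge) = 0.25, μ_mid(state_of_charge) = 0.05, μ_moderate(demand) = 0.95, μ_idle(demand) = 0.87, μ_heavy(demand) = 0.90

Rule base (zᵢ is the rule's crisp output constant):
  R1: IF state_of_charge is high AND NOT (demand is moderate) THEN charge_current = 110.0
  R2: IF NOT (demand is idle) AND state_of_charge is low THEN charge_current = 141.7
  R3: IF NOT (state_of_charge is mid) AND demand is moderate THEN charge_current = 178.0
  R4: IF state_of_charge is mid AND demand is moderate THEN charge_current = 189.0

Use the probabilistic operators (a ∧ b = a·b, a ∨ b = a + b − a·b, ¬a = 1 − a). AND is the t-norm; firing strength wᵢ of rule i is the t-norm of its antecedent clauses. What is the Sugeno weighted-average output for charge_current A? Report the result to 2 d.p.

R1 (z=110.0): high=0.25, ¬moderate=1−0.95=0.05; AND[a·b] → w = 0.0125
R2 (z=141.7): ¬idle=1−0.87=0.13, low=0.65; AND[a·b] → w = 0.0845
R3 (z=178.0): ¬mid=1−0.05=0.95, moderate=0.95; AND[a·b] → w = 0.9025
R4 (z=189.0): mid=0.05, moderate=0.95; AND[a·b] → w = 0.0475
Weighted average = (0.0125·110.0 + 0.0845·141.7 + 0.9025·178.0 + 0.0475·189.0) / (0.0125 + 0.0845 + 0.9025 + 0.0475)
  = 182.9711 / 1.0470 = 174.76

174.76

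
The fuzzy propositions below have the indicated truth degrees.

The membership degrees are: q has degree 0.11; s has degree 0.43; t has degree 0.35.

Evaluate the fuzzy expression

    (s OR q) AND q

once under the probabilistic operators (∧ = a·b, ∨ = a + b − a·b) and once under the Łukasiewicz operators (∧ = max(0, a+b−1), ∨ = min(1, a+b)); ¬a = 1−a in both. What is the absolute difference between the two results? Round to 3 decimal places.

Under probabilistic:
  s OR q = a + b − a·b on (0.4300, 0.1100) = 0.4927
  (s OR q) AND q = a·b on (0.4927, 0.1100) = 0.0542
  → value = 0.0542
Under Łukasiewicz:
  s OR q = min(1, a+b) on (0.43, 0.11) = 0.54
  (s OR q) AND q = max(0, a+b−1) on (0.54, 0.11) = 0.00
  → value = 0.0000
|0.0542 − 0.0000| = 0.054

0.054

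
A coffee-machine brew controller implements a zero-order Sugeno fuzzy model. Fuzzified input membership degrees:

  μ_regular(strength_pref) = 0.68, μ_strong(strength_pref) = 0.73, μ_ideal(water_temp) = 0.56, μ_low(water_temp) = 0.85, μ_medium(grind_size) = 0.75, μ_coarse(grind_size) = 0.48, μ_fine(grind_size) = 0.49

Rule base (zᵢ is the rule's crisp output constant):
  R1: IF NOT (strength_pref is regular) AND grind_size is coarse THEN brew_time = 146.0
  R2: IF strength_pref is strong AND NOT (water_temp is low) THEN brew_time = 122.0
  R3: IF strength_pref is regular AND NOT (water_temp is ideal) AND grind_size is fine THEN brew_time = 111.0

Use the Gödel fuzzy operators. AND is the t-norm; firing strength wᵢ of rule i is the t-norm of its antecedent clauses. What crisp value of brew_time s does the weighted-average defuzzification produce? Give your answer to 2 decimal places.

R1 (z=146.0): ¬regular=1−0.68=0.32, coarse=0.48; AND[min(a, b)] → w = 0.32
R2 (z=122.0): strong=0.73, ¬low=1−0.85=0.15; AND[min(a, b)] → w = 0.15
R3 (z=111.0): regular=0.68, ¬ideal=1−0.56=0.44, fine=0.49; AND[min(a, b)] → w = 0.44
Weighted average = (0.32·146.0 + 0.15·122.0 + 0.44·111.0) / (0.32 + 0.15 + 0.44)
  = 113.8600 / 0.9100 = 125.12

125.12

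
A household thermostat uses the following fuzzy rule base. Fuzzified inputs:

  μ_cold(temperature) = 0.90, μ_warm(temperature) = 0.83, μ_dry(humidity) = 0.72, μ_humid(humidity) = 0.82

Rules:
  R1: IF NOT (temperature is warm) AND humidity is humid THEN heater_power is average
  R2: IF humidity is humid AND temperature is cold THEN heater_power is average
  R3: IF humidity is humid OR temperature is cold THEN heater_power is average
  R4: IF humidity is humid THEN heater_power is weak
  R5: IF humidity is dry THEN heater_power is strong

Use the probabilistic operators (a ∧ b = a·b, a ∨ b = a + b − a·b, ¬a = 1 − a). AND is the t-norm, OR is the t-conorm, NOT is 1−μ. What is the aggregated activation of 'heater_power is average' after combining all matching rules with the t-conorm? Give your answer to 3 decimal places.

R1: ¬warm=1−0.83=0.17, humid=0.82; AND[a·b] → w = 0.1394
R2: humid=0.82, cold=0.90; AND[a·b] → w = 0.7380
R3: humid=0.82, cold=0.90; OR[a + b − a·b] → w = 0.9820
R4: humid=0.82 → w = 0.8200
R5: dry=0.72 → w = 0.7200
Rules with consequent 'average': {R1, R2, R3} → strengths 0.1394, 0.7380, 0.9820
Aggregate via t-conorm [a + b − a·b]: 0.9959

0.996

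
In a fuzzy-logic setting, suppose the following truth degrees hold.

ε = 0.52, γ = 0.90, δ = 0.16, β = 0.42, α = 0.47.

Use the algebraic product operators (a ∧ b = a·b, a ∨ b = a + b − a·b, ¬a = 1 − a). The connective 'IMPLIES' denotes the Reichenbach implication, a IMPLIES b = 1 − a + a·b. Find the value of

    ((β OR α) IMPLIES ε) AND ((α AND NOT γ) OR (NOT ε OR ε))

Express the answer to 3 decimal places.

β OR α = a + b − a·b on (0.4200, 0.4700) = 0.6926
(β OR α) IMPLIES ε  [Reichenbach: 1 − a + a·b] with a=0.6926, b=0.5200 → 0.6676
NOT γ = 1 − 0.9000 = 0.1000
α AND NOT γ = a·b on (0.4700, 0.1000) = 0.0470
NOT ε = 1 − 0.5200 = 0.4800
NOT ε OR ε = a + b − a·b on (0.4800, 0.5200) = 0.7504
(α AND NOT γ) OR (NOT ε OR ε) = a + b − a·b on (0.0470, 0.7504) = 0.7621
((β OR α) IMPLIES ε) AND ((α AND NOT γ) OR (NOT ε OR ε)) = a·b on (0.6676, 0.7621) = 0.5088

0.509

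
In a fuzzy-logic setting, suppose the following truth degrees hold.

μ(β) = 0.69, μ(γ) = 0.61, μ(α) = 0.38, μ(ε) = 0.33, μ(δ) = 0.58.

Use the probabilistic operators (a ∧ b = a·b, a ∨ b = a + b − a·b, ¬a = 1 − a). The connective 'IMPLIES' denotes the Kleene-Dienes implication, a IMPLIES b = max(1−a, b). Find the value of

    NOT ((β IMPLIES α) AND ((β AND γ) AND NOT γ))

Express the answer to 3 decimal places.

0.938

β IMPLIES α  [Kleene-Dienes: max(1−a, b)] with a=0.6900, b=0.3800 → 0.3800
β AND γ = a·b on (0.6900, 0.6100) = 0.4209
NOT γ = 1 − 0.6100 = 0.3900
(β AND γ) AND NOT γ = a·b on (0.4209, 0.3900) = 0.1642
(β IMPLIES α) AND ((β AND γ) AND NOT γ) = a·b on (0.3800, 0.1642) = 0.0624
NOT ((β IMPLIES α) AND ((β AND γ) AND NOT γ)) = 1 − 0.0624 = 0.9376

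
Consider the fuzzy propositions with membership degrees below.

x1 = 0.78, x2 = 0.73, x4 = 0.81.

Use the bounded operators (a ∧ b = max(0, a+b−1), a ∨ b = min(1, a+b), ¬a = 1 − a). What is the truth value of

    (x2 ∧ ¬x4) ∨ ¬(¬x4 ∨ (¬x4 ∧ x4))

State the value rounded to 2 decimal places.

0.81

¬x4 = 1 − 0.81 = 0.19
x2 ∧ ¬x4 = max(0, a+b−1) on (0.73, 0.19) = 0.00
¬x4 = 1 − 0.81 = 0.19
¬x4 = 1 − 0.81 = 0.19
¬x4 ∧ x4 = max(0, a+b−1) on (0.19, 0.81) = 0.00
¬x4 ∨ (¬x4 ∧ x4) = min(1, a+b) on (0.19, 0.00) = 0.19
¬(¬x4 ∨ (¬x4 ∧ x4)) = 1 − 0.19 = 0.81
(x2 ∧ ¬x4) ∨ ¬(¬x4 ∨ (¬x4 ∧ x4)) = min(1, a+b) on (0.00, 0.81) = 0.81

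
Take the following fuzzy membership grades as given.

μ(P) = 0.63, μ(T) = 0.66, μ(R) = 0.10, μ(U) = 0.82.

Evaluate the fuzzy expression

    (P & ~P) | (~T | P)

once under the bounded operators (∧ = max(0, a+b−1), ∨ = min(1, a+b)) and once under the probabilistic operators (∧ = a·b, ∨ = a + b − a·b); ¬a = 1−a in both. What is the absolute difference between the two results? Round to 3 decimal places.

0.157

Under bounded:
  ~P = 1 − 0.63 = 0.37
  P & ~P = max(0, a+b−1) on (0.63, 0.37) = 0.00
  ~T = 1 − 0.66 = 0.34
  ~T | P = min(1, a+b) on (0.34, 0.63) = 0.97
  (P & ~P) | (~T | P) = min(1, a+b) on (0.00, 0.97) = 0.97
  → value = 0.9700
Under probabilistic:
  ~P = 1 − 0.6300 = 0.3700
  P & ~P = a·b on (0.6300, 0.3700) = 0.2331
  ~T = 1 − 0.6600 = 0.3400
  ~T | P = a + b − a·b on (0.3400, 0.6300) = 0.7558
  (P & ~P) | (~T | P) = a + b − a·b on (0.2331, 0.7558) = 0.8127
  → value = 0.8127
|0.9700 − 0.8127| = 0.157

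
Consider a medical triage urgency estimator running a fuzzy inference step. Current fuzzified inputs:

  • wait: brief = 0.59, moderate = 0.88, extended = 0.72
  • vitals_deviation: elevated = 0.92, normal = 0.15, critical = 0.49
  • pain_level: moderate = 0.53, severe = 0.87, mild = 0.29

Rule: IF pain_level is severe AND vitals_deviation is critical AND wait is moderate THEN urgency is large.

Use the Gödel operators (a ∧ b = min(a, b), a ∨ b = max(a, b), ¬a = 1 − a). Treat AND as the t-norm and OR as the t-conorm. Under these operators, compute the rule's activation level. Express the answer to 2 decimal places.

0.49

firing strength: severe=0.87, critical=0.49, moderate=0.88; AND[min(a, b)] → w = 0.49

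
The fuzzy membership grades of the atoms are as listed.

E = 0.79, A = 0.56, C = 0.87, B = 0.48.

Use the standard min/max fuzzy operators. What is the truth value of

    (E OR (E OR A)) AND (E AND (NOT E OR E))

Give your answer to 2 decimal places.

E OR A = max(a, b) on (0.79, 0.56) = 0.79
E OR (E OR A) = max(a, b) on (0.79, 0.79) = 0.79
NOT E = 1 − 0.79 = 0.21
NOT E OR E = max(a, b) on (0.21, 0.79) = 0.79
E AND (NOT E OR E) = min(a, b) on (0.79, 0.79) = 0.79
(E OR (E OR A)) AND (E AND (NOT E OR E)) = min(a, b) on (0.79, 0.79) = 0.79

0.79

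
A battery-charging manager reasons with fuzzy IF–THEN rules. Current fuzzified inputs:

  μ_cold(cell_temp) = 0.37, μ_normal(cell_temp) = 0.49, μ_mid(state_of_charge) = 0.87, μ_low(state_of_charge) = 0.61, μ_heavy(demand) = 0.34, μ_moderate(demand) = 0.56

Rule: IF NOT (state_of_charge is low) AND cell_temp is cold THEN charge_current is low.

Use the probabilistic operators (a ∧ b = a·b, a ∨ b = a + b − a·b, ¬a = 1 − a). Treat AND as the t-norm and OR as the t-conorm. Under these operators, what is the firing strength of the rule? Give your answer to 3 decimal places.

firing strength: ¬low=1−0.61=0.39, cold=0.37; AND[a·b] → w = 0.1443

0.144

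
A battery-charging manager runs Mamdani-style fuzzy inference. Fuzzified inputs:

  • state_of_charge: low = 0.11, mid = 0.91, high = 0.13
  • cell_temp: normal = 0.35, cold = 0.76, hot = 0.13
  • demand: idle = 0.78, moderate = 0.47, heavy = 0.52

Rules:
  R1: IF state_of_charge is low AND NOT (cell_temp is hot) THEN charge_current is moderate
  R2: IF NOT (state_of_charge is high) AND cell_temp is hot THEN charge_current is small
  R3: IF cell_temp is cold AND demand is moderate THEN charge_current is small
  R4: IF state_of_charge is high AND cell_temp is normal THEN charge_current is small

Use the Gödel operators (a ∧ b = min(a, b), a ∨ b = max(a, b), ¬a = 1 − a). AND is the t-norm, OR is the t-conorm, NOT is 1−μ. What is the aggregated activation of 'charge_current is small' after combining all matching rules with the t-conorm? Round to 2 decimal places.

0.47

R1: low=0.11, ¬hot=1−0.13=0.87; AND[min(a, b)] → w = 0.11
R2: ¬high=1−0.13=0.87, hot=0.13; AND[min(a, b)] → w = 0.13
R3: cold=0.76, moderate=0.47; AND[min(a, b)] → w = 0.47
R4: high=0.13, normal=0.35; AND[min(a, b)] → w = 0.13
Rules with consequent 'small': {R2, R3, R4} → strengths 0.13, 0.47, 0.13
Aggregate via t-conorm [max(a, b)]: 0.47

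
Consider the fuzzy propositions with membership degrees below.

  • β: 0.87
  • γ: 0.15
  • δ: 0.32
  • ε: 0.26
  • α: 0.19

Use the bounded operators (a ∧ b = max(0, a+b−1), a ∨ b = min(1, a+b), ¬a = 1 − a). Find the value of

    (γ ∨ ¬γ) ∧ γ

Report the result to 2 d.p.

0.15

¬γ = 1 − 0.15 = 0.85
γ ∨ ¬γ = min(1, a+b) on (0.15, 0.85) = 1.00
(γ ∨ ¬γ) ∧ γ = max(0, a+b−1) on (1.00, 0.15) = 0.15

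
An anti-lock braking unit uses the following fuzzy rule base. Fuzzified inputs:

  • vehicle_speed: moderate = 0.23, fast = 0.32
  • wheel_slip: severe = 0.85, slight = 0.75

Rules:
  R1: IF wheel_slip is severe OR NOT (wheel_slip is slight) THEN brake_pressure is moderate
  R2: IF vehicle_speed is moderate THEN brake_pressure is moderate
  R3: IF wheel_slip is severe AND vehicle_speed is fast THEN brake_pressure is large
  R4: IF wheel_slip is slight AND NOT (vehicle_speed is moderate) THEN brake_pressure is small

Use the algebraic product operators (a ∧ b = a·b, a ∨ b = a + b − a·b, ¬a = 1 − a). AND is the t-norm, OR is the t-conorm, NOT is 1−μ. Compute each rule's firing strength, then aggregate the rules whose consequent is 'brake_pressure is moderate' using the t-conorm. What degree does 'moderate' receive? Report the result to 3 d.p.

0.913

R1: severe=0.85, ¬slight=1−0.75=0.25; OR[a + b − a·b] → w = 0.8875
R2: moderate=0.23 → w = 0.2300
R3: severe=0.85, fast=0.32; AND[a·b] → w = 0.2720
R4: slight=0.75, ¬moderate=1−0.23=0.77; AND[a·b] → w = 0.5775
Rules with consequent 'moderate': {R1, R2} → strengths 0.8875, 0.2300
Aggregate via t-conorm [a + b − a·b]: 0.9134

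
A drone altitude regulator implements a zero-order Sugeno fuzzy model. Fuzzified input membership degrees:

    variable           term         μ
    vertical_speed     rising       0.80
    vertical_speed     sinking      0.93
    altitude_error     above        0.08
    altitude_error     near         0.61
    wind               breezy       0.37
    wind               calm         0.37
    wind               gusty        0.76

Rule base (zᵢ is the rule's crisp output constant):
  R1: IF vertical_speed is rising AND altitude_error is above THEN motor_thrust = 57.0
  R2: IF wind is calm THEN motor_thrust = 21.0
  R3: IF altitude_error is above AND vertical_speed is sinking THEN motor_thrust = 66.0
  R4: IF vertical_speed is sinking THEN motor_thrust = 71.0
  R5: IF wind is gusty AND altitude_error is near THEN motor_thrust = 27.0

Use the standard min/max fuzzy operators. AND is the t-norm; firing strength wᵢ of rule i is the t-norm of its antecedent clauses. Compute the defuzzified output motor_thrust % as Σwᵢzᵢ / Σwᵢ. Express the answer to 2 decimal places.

48.36

R1 (z=57.0): rising=0.80, above=0.08; AND[min(a, b)] → w = 0.08
R2 (z=21.0): calm=0.37 → w = 0.37
R3 (z=66.0): above=0.08, sinking=0.93; AND[min(a, b)] → w = 0.08
R4 (z=71.0): sinking=0.93 → w = 0.93
R5 (z=27.0): gusty=0.76, near=0.61; AND[min(a, b)] → w = 0.61
Weighted average = (0.08·57.0 + 0.37·21.0 + 0.08·66.0 + 0.93·71.0 + 0.61·27.0) / (0.08 + 0.37 + 0.08 + 0.93 + 0.61)
  = 100.1100 / 2.0700 = 48.36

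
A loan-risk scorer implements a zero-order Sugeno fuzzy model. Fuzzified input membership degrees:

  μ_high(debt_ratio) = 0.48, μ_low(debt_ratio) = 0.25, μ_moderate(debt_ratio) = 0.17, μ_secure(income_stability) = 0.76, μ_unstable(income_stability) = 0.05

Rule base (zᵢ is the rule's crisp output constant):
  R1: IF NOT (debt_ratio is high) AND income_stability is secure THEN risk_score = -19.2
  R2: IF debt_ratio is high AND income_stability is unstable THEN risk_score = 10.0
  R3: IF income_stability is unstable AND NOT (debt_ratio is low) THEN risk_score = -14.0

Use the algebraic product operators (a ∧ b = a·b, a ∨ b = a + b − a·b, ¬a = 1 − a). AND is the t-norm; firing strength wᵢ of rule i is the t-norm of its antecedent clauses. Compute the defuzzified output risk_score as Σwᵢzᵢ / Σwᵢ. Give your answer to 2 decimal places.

-17.24

R1 (z=-19.2): ¬high=1−0.48=0.52, secure=0.76; AND[a·b] → w = 0.3952
R2 (z=10.0): high=0.48, unstable=0.05; AND[a·b] → w = 0.0240
R3 (z=-14.0): unstable=0.05, ¬low=1−0.25=0.75; AND[a·b] → w = 0.0375
Weighted average = (0.3952·-19.2 + 0.0240·10.0 + 0.0375·-14.0) / (0.3952 + 0.0240 + 0.0375)
  = -7.8728 / 0.4567 = -17.24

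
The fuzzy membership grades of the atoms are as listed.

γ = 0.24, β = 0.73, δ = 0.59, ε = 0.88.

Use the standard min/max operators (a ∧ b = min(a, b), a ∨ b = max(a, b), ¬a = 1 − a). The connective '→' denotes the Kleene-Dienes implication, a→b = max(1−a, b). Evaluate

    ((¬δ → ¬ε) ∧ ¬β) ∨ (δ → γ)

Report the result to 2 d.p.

¬δ = 1 − 0.59 = 0.41
¬ε = 1 − 0.88 = 0.12
¬δ → ¬ε  [Kleene-Dienes: max(1−a, b)] with a=0.41, b=0.12 → 0.59
¬β = 1 − 0.73 = 0.27
(¬δ → ¬ε) ∧ ¬β = min(a, b) on (0.59, 0.27) = 0.27
δ → γ  [Kleene-Dienes: max(1−a, b)] with a=0.59, b=0.24 → 0.41
((¬δ → ¬ε) ∧ ¬β) ∨ (δ → γ) = max(a, b) on (0.27, 0.41) = 0.41

0.41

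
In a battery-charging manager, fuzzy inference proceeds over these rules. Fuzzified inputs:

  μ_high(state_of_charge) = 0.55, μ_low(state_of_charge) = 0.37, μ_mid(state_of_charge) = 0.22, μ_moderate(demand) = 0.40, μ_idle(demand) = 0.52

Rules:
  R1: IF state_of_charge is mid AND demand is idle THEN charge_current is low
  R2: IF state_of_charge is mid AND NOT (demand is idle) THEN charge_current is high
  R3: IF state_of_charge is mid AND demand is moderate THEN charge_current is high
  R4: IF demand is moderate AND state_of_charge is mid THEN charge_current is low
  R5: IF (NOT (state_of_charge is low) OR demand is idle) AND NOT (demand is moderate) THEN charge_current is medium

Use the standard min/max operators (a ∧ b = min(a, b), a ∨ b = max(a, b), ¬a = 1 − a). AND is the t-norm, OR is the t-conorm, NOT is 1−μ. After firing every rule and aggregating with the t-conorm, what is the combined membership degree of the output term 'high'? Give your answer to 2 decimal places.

R1: mid=0.22, idle=0.52; AND[min(a, b)] → w = 0.22
R2: mid=0.22, ¬idle=1−0.52=0.48; AND[min(a, b)] → w = 0.22
R3: mid=0.22, moderate=0.40; AND[min(a, b)] → w = 0.22
R4: moderate=0.40, mid=0.22; AND[min(a, b)] → w = 0.22
R5: (¬low=1−0.37=0.63 OR idle=0.52) = 0.63; AND[min(a, b)] with ¬moderate=1−0.40=0.60 → w = 0.60
Rules with consequent 'high': {R2, R3} → strengths 0.22, 0.22
Aggregate via t-conorm [max(a, b)]: 0.22

0.22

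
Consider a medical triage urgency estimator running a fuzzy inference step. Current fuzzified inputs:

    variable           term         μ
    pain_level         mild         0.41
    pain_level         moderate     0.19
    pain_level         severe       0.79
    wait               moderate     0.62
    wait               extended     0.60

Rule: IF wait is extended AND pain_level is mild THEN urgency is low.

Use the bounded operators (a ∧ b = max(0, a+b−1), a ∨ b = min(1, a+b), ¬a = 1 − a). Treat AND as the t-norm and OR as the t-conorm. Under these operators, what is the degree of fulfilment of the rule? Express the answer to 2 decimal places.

0.01

firing strength: extended=0.60, mild=0.41; AND[max(0, a+b−1)] → w = 0.01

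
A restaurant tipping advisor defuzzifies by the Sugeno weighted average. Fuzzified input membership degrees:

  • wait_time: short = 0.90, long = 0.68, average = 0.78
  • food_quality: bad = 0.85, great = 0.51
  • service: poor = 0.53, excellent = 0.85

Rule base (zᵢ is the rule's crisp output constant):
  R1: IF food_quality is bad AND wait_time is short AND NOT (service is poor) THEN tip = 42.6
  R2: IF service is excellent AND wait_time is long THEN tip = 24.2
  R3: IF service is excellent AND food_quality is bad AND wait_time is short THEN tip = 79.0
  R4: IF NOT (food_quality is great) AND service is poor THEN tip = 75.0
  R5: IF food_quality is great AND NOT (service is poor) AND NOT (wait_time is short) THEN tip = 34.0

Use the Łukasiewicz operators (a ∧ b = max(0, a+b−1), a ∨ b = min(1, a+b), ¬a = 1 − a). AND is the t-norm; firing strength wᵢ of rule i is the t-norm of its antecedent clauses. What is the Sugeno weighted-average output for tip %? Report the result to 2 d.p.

R1 (z=42.6): bad=0.85, short=0.90, ¬poor=1−0.53=0.47; AND[max(0, a+b−1)] → w = 0.22
R2 (z=24.2): excellent=0.85, long=0.68; AND[max(0, a+b−1)] → w = 0.53
R3 (z=79.0): excellent=0.85, bad=0.85, short=0.90; AND[max(0, a+b−1)] → w = 0.60
R4 (z=75.0): ¬great=1−0.51=0.49, poor=0.53; AND[max(0, a+b−1)] → w = 0.02
R5 (z=34.0): great=0.51, ¬poor=1−0.53=0.47, ¬short=1−0.90=0.10; AND[max(0, a+b−1)] → w = 0.00
Weighted average = (0.22·42.6 + 0.53·24.2 + 0.60·79.0 + 0.02·75.0 + 0.00·34.0) / (0.22 + 0.53 + 0.60 + 0.02 + 0.00)
  = 71.0980 / 1.3700 = 51.90

51.90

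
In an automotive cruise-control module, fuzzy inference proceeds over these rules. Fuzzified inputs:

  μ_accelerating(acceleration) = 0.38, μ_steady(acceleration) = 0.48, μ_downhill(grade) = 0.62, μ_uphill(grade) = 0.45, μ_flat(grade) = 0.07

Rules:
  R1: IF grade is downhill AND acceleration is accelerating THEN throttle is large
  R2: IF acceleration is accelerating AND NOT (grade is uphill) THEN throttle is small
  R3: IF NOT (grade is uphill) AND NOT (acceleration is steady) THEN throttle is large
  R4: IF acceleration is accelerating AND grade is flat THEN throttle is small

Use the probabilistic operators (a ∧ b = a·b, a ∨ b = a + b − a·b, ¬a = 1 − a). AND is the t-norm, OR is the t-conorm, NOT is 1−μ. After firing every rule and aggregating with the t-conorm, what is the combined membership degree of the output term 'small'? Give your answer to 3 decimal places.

R1: downhill=0.62, accelerating=0.38; AND[a·b] → w = 0.2356
R2: accelerating=0.38, ¬uphill=1−0.45=0.55; AND[a·b] → w = 0.2090
R3: ¬uphill=1−0.45=0.55, ¬steady=1−0.48=0.52; AND[a·b] → w = 0.2860
R4: accelerating=0.38, flat=0.07; AND[a·b] → w = 0.0266
Rules with consequent 'small': {R2, R4} → strengths 0.2090, 0.0266
Aggregate via t-conorm [a + b − a·b]: 0.2300

0.230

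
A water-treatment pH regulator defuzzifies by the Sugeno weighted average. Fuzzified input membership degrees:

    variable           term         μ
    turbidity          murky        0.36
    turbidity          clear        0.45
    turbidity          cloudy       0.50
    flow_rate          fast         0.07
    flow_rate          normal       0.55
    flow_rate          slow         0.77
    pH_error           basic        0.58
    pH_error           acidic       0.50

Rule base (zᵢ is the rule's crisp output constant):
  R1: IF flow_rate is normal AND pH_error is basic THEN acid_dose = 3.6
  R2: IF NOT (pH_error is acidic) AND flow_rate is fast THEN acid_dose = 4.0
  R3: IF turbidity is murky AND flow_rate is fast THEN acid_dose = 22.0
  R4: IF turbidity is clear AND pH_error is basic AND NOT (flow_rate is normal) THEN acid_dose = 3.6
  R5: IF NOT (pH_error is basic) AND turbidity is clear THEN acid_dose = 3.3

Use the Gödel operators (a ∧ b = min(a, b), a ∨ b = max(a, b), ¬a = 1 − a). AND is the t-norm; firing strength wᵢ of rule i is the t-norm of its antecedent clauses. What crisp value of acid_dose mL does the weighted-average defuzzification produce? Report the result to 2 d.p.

4.36

R1 (z=3.6): normal=0.55, basic=0.58; AND[min(a, b)] → w = 0.55
R2 (z=4.0): ¬acidic=1−0.50=0.50, fast=0.07; AND[min(a, b)] → w = 0.07
R3 (z=22.0): murky=0.36, fast=0.07; AND[min(a, b)] → w = 0.07
R4 (z=3.6): clear=0.45, basic=0.58, ¬normal=1−0.55=0.45; AND[min(a, b)] → w = 0.45
R5 (z=3.3): ¬basic=1−0.58=0.42, clear=0.45; AND[min(a, b)] → w = 0.42
Weighted average = (0.55·3.6 + 0.07·4.0 + 0.07·22.0 + 0.45·3.6 + 0.42·3.3) / (0.55 + 0.07 + 0.07 + 0.45 + 0.42)
  = 6.8060 / 1.5600 = 4.36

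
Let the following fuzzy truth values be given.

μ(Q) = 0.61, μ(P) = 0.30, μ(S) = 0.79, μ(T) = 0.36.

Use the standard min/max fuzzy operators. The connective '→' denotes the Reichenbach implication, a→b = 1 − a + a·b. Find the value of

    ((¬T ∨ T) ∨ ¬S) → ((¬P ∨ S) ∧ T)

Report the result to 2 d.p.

0.59

¬T = 1 − 0.36 = 0.64
¬T ∨ T = max(a, b) on (0.64, 0.36) = 0.64
¬S = 1 − 0.79 = 0.21
(¬T ∨ T) ∨ ¬S = max(a, b) on (0.64, 0.21) = 0.64
¬P = 1 − 0.30 = 0.70
¬P ∨ S = max(a, b) on (0.70, 0.79) = 0.79
(¬P ∨ S) ∧ T = min(a, b) on (0.79, 0.36) = 0.36
((¬T ∨ T) ∨ ¬S) → ((¬P ∨ S) ∧ T)  [Reichenbach: 1 − a + a·b] with a=0.64, b=0.36 → 0.59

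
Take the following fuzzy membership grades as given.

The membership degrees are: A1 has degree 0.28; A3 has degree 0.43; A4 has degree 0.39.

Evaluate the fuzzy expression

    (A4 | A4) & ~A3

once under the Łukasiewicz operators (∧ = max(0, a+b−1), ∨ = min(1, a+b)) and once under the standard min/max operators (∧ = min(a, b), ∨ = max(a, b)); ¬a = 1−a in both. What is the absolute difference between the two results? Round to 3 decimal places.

Under Łukasiewicz:
  A4 | A4 = min(1, a+b) on (0.39, 0.39) = 0.78
  ~A3 = 1 − 0.43 = 0.57
  (A4 | A4) & ~A3 = max(0, a+b−1) on (0.78, 0.57) = 0.35
  → value = 0.3500
Under standard min/max:
  A4 | A4 = max(a, b) on (0.39, 0.39) = 0.39
  ~A3 = 1 − 0.43 = 0.57
  (A4 | A4) & ~A3 = min(a, b) on (0.39, 0.57) = 0.39
  → value = 0.3900
|0.3500 − 0.3900| = 0.040

0.040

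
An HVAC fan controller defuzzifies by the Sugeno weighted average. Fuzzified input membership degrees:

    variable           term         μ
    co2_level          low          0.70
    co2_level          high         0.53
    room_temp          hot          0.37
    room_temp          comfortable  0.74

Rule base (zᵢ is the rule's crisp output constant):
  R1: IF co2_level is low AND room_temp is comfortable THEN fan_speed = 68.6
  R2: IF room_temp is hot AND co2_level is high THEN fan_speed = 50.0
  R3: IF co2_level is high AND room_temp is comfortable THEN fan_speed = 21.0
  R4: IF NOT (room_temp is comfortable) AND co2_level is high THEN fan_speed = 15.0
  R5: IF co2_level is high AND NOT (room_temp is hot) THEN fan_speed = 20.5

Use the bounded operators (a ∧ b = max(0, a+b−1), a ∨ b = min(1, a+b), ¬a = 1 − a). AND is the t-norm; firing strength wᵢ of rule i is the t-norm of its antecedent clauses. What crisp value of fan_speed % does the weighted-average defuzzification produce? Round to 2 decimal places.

44.98

R1 (z=68.6): low=0.70, comfortable=0.74; AND[max(0, a+b−1)] → w = 0.44
R2 (z=50.0): hot=0.37, high=0.53; AND[max(0, a+b−1)] → w = 0.00
R3 (z=21.0): high=0.53, comfortable=0.74; AND[max(0, a+b−1)] → w = 0.27
R4 (z=15.0): ¬comfortable=1−0.74=0.26, high=0.53; AND[max(0, a+b−1)] → w = 0.00
R5 (z=20.5): high=0.53, ¬hot=1−0.37=0.63; AND[max(0, a+b−1)] → w = 0.16
Weighted average = (0.44·68.6 + 0.00·50.0 + 0.27·21.0 + 0.00·15.0 + 0.16·20.5) / (0.44 + 0.00 + 0.27 + 0.00 + 0.16)
  = 39.1340 / 0.8700 = 44.98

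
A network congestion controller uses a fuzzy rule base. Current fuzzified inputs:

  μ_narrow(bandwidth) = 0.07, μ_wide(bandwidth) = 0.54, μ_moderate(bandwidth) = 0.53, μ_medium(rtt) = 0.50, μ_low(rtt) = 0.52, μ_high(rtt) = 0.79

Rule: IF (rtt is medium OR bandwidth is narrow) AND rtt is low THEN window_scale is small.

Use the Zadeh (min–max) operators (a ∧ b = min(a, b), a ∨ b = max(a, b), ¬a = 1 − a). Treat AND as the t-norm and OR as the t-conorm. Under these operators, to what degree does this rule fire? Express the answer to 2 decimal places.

0.50

firing strength: (medium=0.50 OR narrow=0.07) = 0.50; AND[min(a, b)] with low=0.52 → w = 0.50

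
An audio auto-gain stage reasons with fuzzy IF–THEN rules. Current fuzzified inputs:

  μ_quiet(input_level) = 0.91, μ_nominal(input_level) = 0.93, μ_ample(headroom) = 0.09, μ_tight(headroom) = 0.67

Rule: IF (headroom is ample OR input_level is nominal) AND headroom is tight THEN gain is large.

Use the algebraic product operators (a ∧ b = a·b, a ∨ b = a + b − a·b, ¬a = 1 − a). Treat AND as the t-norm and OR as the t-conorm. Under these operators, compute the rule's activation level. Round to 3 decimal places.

firing strength: (ample=0.09 OR nominal=0.93) = 0.9363; AND[a·b] with tight=0.67 → w = 0.6273

0.627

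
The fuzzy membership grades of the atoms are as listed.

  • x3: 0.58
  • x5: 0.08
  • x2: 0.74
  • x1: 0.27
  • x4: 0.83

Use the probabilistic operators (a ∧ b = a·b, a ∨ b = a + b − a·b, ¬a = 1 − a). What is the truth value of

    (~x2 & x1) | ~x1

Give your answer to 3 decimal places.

0.749

~x2 = 1 − 0.7400 = 0.2600
~x2 & x1 = a·b on (0.2600, 0.2700) = 0.0702
~x1 = 1 − 0.2700 = 0.7300
(~x2 & x1) | ~x1 = a + b − a·b on (0.0702, 0.7300) = 0.7490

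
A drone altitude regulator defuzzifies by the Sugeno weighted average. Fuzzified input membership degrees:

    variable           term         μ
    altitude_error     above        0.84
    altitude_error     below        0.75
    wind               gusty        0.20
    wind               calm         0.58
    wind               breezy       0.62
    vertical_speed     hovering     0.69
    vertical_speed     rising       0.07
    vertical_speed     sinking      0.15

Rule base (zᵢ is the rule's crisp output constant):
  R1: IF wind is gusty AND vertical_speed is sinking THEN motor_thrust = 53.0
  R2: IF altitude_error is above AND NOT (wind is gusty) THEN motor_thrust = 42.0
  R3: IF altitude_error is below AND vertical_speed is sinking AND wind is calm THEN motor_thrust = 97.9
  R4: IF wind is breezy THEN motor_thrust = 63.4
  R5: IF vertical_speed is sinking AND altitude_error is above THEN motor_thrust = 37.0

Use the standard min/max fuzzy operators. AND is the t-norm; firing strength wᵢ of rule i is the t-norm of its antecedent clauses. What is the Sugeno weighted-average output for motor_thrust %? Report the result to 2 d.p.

R1 (z=53.0): gusty=0.20, sinking=0.15; AND[min(a, b)] → w = 0.15
R2 (z=42.0): above=0.84, ¬gusty=1−0.20=0.80; AND[min(a, b)] → w = 0.80
R3 (z=97.9): below=0.75, sinking=0.15, calm=0.58; AND[min(a, b)] → w = 0.15
R4 (z=63.4): breezy=0.62 → w = 0.62
R5 (z=37.0): sinking=0.15, above=0.84; AND[min(a, b)] → w = 0.15
Weighted average = (0.15·53.0 + 0.80·42.0 + 0.15·97.9 + 0.62·63.4 + 0.15·37.0) / (0.15 + 0.80 + 0.15 + 0.62 + 0.15)
  = 101.0930 / 1.8700 = 54.06

54.06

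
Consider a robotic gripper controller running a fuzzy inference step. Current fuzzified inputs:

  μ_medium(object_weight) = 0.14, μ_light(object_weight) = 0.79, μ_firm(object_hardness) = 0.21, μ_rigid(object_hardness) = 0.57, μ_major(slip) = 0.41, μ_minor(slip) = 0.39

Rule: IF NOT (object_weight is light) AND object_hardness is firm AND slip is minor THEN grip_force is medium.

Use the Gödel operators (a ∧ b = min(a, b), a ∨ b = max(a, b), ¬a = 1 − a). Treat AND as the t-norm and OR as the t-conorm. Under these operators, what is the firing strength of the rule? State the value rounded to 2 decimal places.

0.21

firing strength: ¬light=1−0.79=0.21, firm=0.21, minor=0.39; AND[min(a, b)] → w = 0.21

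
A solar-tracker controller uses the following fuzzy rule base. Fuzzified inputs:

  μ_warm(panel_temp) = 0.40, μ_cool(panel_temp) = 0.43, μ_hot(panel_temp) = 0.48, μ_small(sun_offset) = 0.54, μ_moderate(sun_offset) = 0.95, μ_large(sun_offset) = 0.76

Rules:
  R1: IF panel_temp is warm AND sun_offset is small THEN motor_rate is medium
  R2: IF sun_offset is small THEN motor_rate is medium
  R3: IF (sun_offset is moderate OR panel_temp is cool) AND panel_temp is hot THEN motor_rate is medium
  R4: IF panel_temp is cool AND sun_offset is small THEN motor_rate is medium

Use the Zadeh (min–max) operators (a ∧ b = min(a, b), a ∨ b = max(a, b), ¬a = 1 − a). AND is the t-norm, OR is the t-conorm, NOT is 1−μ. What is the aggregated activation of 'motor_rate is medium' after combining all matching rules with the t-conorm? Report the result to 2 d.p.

R1: warm=0.40, small=0.54; AND[min(a, b)] → w = 0.40
R2: small=0.54 → w = 0.54
R3: (moderate=0.95 OR cool=0.43) = 0.95; AND[min(a, b)] with hot=0.48 → w = 0.48
R4: cool=0.43, small=0.54; AND[min(a, b)] → w = 0.43
Rules with consequent 'medium': {R1, R2, R3, R4} → strengths 0.40, 0.54, 0.48, 0.43
Aggregate via t-conorm [max(a, b)]: 0.54

0.54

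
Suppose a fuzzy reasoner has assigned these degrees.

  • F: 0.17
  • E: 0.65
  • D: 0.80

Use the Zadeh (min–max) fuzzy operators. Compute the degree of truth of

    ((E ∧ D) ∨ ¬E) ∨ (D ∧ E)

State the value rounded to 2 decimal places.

0.65

E ∧ D = min(a, b) on (0.65, 0.80) = 0.65
¬E = 1 − 0.65 = 0.35
(E ∧ D) ∨ ¬E = max(a, b) on (0.65, 0.35) = 0.65
D ∧ E = min(a, b) on (0.80, 0.65) = 0.65
((E ∧ D) ∨ ¬E) ∨ (D ∧ E) = max(a, b) on (0.65, 0.65) = 0.65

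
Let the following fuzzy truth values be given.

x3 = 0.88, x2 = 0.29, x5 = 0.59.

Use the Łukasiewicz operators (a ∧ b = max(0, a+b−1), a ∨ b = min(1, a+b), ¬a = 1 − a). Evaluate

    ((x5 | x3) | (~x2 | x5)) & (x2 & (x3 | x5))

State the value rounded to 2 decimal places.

0.29

x5 | x3 = min(1, a+b) on (0.59, 0.88) = 1.00
~x2 = 1 − 0.29 = 0.71
~x2 | x5 = min(1, a+b) on (0.71, 0.59) = 1.00
(x5 | x3) | (~x2 | x5) = min(1, a+b) on (1.00, 1.00) = 1.00
x3 | x5 = min(1, a+b) on (0.88, 0.59) = 1.00
x2 & (x3 | x5) = max(0, a+b−1) on (0.29, 1.00) = 0.29
((x5 | x3) | (~x2 | x5)) & (x2 & (x3 | x5)) = max(0, a+b−1) on (1.00, 0.29) = 0.29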